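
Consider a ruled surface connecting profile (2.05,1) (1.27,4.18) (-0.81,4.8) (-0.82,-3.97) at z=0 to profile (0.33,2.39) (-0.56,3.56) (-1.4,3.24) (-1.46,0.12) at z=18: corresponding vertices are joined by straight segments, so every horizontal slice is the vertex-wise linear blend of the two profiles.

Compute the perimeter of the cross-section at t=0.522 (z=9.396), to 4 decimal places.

Perimeter at t=0.522: 13.7910

Cross-section at t=0.522: each vertex is (1-t)·p0[i] + t·p1[i].
  v1: (1-0.522)·(2.05,1) + 0.522·(0.33,2.39) = (1.1522,1.7256)
  v2: (1-0.522)·(1.27,4.18) + 0.522·(-0.56,3.56) = (0.3147,3.8564)
  v3: (1-0.522)·(-0.81,4.8) + 0.522·(-1.4,3.24) = (-1.1180,3.9857)
  v4: (1-0.522)·(-0.82,-3.97) + 0.522·(-1.46,0.12) = (-1.1541,-1.8350)
Perimeter = Σ |v_{i+1} − v_i|:
  edge 1→2: √(-0.8374² + 2.1308²) = 2.2894 (running 2.2894)
  edge 2→3: √(-1.4327² + 0.1293²) = 1.4385 (running 3.7280)
  edge 3→4: √(-0.0361² + -5.8207²) = 5.8208 (running 9.5488)
  edge 4→1: √(2.3062² + 3.5606²) = 4.2422 (running 13.7910)
Perimeter = 13.7910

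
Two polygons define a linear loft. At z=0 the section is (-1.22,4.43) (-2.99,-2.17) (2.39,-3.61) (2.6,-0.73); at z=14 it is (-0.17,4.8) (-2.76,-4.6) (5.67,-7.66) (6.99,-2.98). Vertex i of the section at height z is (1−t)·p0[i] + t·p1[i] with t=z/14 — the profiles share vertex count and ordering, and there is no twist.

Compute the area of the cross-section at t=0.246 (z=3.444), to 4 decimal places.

Area at t=0.246: 33.2674

Cross-section at t=0.246: each vertex is (1-t)·p0[i] + t·p1[i].
  v1: (1-0.246)·(-1.22,4.43) + 0.246·(-0.17,4.8) = (-0.9617,4.5210)
  v2: (1-0.246)·(-2.99,-2.17) + 0.246·(-2.76,-4.6) = (-2.9334,-2.7678)
  v3: (1-0.246)·(2.39,-3.61) + 0.246·(5.67,-7.66) = (3.1969,-4.6063)
  v4: (1-0.246)·(2.6,-0.73) + 0.246·(6.99,-2.98) = (3.6799,-1.2835)
Shoelace sum Σ(x_i·y_{i+1} − x_{i+1}·y_i):
  i=1: -0.9617·-2.7678 − -2.9334·4.5210 = +15.9238 (running +15.9238)
  i=2: -2.9334·-4.6063 − 3.1969·-2.7678 = +22.3605 (running +38.2843)
  i=3: 3.1969·-1.2835 − 3.6799·-4.6063 = +12.8477 (running +51.1320)
  i=4: 3.6799·4.5210 − -0.9617·-1.2835 = +15.4027 (running +66.5348)
Area = |Σ|/2 = |66.5348|/2 = 33.2674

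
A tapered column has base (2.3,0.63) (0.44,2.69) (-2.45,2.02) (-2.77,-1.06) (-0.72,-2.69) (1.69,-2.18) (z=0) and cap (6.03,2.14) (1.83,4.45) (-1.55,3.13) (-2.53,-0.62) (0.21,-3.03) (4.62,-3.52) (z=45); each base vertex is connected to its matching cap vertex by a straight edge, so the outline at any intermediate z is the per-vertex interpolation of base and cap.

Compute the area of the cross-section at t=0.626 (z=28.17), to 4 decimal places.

Cross-section at t=0.626: each vertex is (1-t)·p0[i] + t·p1[i].
  v1: (1-0.626)·(2.3,0.63) + 0.626·(6.03,2.14) = (4.6350,1.5753)
  v2: (1-0.626)·(0.44,2.69) + 0.626·(1.83,4.45) = (1.3101,3.7918)
  v3: (1-0.626)·(-2.45,2.02) + 0.626·(-1.55,3.13) = (-1.8866,2.7149)
  v4: (1-0.626)·(-2.77,-1.06) + 0.626·(-2.53,-0.62) = (-2.6198,-0.7846)
  v5: (1-0.626)·(-0.72,-2.69) + 0.626·(0.21,-3.03) = (-0.1378,-2.9028)
  v6: (1-0.626)·(1.69,-2.18) + 0.626·(4.62,-3.52) = (3.5242,-3.0188)
Shoelace sum Σ(x_i·y_{i+1} − x_{i+1}·y_i):
  i=1: 4.6350·3.7918 − 1.3101·1.5753 = +15.5109 (running +15.5109)
  i=2: 1.3101·2.7149 − -1.8866·3.7918 = +10.7104 (running +26.2213)
  i=3: -1.8866·-0.7846 − -2.6198·2.7149 = +8.5924 (running +34.8137)
  i=4: -2.6198·-2.9028 − -0.1378·-0.7846 = +7.4966 (running +42.3104)
  i=5: -0.1378·-3.0188 − 3.5242·-2.9028 = +10.6462 (running +52.9565)
  i=6: 3.5242·1.5753 − 4.6350·-3.0188 = +19.5438 (running +72.5003)
Area = |Σ|/2 = |72.5003|/2 = 36.2502

Area at t=0.626: 36.2502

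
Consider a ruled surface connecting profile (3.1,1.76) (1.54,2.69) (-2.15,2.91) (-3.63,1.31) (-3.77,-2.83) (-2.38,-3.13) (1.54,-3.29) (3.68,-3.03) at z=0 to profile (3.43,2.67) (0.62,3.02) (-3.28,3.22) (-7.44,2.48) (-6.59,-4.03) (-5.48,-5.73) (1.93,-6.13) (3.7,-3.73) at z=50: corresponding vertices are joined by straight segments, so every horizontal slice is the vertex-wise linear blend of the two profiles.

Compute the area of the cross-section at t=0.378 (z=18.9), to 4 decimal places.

Cross-section at t=0.378: each vertex is (1-t)·p0[i] + t·p1[i].
  v1: (1-0.378)·(3.1,1.76) + 0.378·(3.43,2.67) = (3.2247,2.1040)
  v2: (1-0.378)·(1.54,2.69) + 0.378·(0.62,3.02) = (1.1922,2.8147)
  v3: (1-0.378)·(-2.15,2.91) + 0.378·(-3.28,3.22) = (-2.5771,3.0272)
  v4: (1-0.378)·(-3.63,1.31) + 0.378·(-7.44,2.48) = (-5.0702,1.7523)
  v5: (1-0.378)·(-3.77,-2.83) + 0.378·(-6.59,-4.03) = (-4.8360,-3.2836)
  v6: (1-0.378)·(-2.38,-3.13) + 0.378·(-5.48,-5.73) = (-3.5518,-4.1128)
  v7: (1-0.378)·(1.54,-3.29) + 0.378·(1.93,-6.13) = (1.6874,-4.3635)
  v8: (1-0.378)·(3.68,-3.03) + 0.378·(3.7,-3.73) = (3.6876,-3.2946)
Shoelace sum Σ(x_i·y_{i+1} − x_{i+1}·y_i):
  i=1: 3.2247·2.8147 − 1.1922·2.1040 = +6.5684 (running +6.5684)
  i=2: 1.1922·3.0272 − -2.5771·2.8147 = +10.8631 (running +17.4315)
  i=3: -2.5771·1.7523 − -5.0702·3.0272 = +10.8325 (running +28.2640)
  i=4: -5.0702·-3.2836 − -4.8360·1.7523 = +25.1223 (running +53.3863)
  i=5: -4.8360·-4.1128 − -3.5518·-3.2836 = +8.2266 (running +61.6129)
  i=6: -3.5518·-4.3635 − 1.6874·-4.1128 = +22.4384 (running +84.0513)
  i=7: 1.6874·-3.2946 − 3.6876·-4.3635 = +10.5314 (running +94.5827)
  i=8: 3.6876·2.1040 − 3.2247·-3.2946 = +18.3828 (running +112.9655)
Area = |Σ|/2 = |112.9655|/2 = 56.4827

Area at t=0.378: 56.4827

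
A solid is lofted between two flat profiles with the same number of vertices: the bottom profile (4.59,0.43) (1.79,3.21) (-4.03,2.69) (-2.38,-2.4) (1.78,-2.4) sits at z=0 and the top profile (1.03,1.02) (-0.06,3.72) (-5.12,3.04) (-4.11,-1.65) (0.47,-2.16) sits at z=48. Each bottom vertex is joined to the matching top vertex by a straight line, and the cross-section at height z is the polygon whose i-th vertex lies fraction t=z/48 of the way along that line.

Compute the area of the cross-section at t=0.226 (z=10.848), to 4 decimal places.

Area at t=0.226: 33.2854

Cross-section at t=0.226: each vertex is (1-t)·p0[i] + t·p1[i].
  v1: (1-0.226)·(4.59,0.43) + 0.226·(1.03,1.02) = (3.7854,0.5633)
  v2: (1-0.226)·(1.79,3.21) + 0.226·(-0.06,3.72) = (1.3719,3.3253)
  v3: (1-0.226)·(-4.03,2.69) + 0.226·(-5.12,3.04) = (-4.2763,2.7691)
  v4: (1-0.226)·(-2.38,-2.4) + 0.226·(-4.11,-1.65) = (-2.7710,-2.2305)
  v5: (1-0.226)·(1.78,-2.4) + 0.226·(0.47,-2.16) = (1.4839,-2.3458)
Shoelace sum Σ(x_i·y_{i+1} − x_{i+1}·y_i):
  i=1: 3.7854·3.3253 − 1.3719·0.5633 = +11.8147 (running +11.8147)
  i=2: 1.3719·2.7691 − -4.2763·3.3253 = +18.0189 (running +29.8336)
  i=3: -4.2763·-2.2305 − -2.7710·2.7691 = +17.2115 (running +47.0451)
  i=4: -2.7710·-2.3458 − 1.4839·-2.2305 = +9.8100 (running +56.8551)
  i=5: 1.4839·0.5633 − 3.7854·-2.3458 = +9.7157 (running +66.5708)
Area = |Σ|/2 = |66.5708|/2 = 33.2854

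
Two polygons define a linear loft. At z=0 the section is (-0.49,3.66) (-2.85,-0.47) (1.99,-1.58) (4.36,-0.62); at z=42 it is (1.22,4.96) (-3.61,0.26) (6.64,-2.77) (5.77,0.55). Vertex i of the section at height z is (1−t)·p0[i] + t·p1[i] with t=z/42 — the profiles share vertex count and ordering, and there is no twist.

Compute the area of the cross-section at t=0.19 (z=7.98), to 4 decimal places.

Area at t=0.19: 21.6726

Cross-section at t=0.19: each vertex is (1-t)·p0[i] + t·p1[i].
  v1: (1-0.19)·(-0.49,3.66) + 0.19·(1.22,4.96) = (-0.1651,3.9070)
  v2: (1-0.19)·(-2.85,-0.47) + 0.19·(-3.61,0.26) = (-2.9944,-0.3313)
  v3: (1-0.19)·(1.99,-1.58) + 0.19·(6.64,-2.77) = (2.8735,-1.8061)
  v4: (1-0.19)·(4.36,-0.62) + 0.19·(5.77,0.55) = (4.6279,-0.3977)
Shoelace sum Σ(x_i·y_{i+1} − x_{i+1}·y_i):
  i=1: -0.1651·-0.3313 − -2.9944·3.9070 = +11.7538 (running +11.7538)
  i=2: -2.9944·-1.8061 − 2.8735·-0.3313 = +6.3602 (running +18.1140)
  i=3: 2.8735·-0.3977 − 4.6279·-1.8061 = +7.2157 (running +25.3297)
  i=4: 4.6279·3.9070 − -0.1651·-0.3977 = +18.0155 (running +43.3452)
Area = |Σ|/2 = |43.3452|/2 = 21.6726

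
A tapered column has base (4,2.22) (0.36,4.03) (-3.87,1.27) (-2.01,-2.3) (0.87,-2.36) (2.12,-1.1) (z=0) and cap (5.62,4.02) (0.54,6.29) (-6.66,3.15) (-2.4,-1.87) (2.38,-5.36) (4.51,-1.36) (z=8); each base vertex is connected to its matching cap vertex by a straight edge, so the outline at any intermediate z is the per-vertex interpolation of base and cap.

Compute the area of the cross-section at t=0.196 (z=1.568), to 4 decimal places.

Area at t=0.196: 39.2780

Cross-section at t=0.196: each vertex is (1-t)·p0[i] + t·p1[i].
  v1: (1-0.196)·(4,2.22) + 0.196·(5.62,4.02) = (4.3175,2.5728)
  v2: (1-0.196)·(0.36,4.03) + 0.196·(0.54,6.29) = (0.3953,4.4730)
  v3: (1-0.196)·(-3.87,1.27) + 0.196·(-6.66,3.15) = (-4.4168,1.6385)
  v4: (1-0.196)·(-2.01,-2.3) + 0.196·(-2.4,-1.87) = (-2.0864,-2.2157)
  v5: (1-0.196)·(0.87,-2.36) + 0.196·(2.38,-5.36) = (1.1660,-2.9480)
  v6: (1-0.196)·(2.12,-1.1) + 0.196·(4.51,-1.36) = (2.5884,-1.1510)
Shoelace sum Σ(x_i·y_{i+1} − x_{i+1}·y_i):
  i=1: 4.3175·4.4730 − 0.3953·2.5728 = +18.2951 (running +18.2951)
  i=2: 0.3953·1.6385 − -4.4168·4.4730 = +20.4040 (running +38.6991)
  i=3: -4.4168·-2.2157 − -2.0864·1.6385 = +13.2051 (running +51.9042)
  i=4: -2.0864·-2.9480 − 1.1660·-2.2157 = +8.7343 (running +60.6385)
  i=5: 1.1660·-1.1510 − 2.5884·-2.9480 = +6.2887 (running +66.9272)
  i=6: 2.5884·2.5728 − 4.3175·-1.1510 = +11.6288 (running +78.5560)
Area = |Σ|/2 = |78.5560|/2 = 39.2780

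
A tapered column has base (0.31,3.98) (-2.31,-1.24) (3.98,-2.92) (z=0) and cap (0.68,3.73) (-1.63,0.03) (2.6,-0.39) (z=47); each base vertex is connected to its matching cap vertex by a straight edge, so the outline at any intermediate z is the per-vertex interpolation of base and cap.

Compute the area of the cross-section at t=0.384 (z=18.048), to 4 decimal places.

Cross-section at t=0.384: each vertex is (1-t)·p0[i] + t·p1[i].
  v1: (1-0.384)·(0.31,3.98) + 0.384·(0.68,3.73) = (0.4521,3.8840)
  v2: (1-0.384)·(-2.31,-1.24) + 0.384·(-1.63,0.03) = (-2.0489,-0.7523)
  v3: (1-0.384)·(3.98,-2.92) + 0.384·(2.6,-0.39) = (3.4501,-1.9485)
Shoelace sum Σ(x_i·y_{i+1} − x_{i+1}·y_i):
  i=1: 0.4521·-0.7523 − -2.0489·3.8840 = +7.6177 (running +7.6177)
  i=2: -2.0489·-1.9485 − 3.4501·-0.7523 = +6.5878 (running +14.2055)
  i=3: 3.4501·3.8840 − 0.4521·-1.9485 = +14.2810 (running +28.4865)
Area = |Σ|/2 = |28.4865|/2 = 14.2432

Area at t=0.384: 14.2432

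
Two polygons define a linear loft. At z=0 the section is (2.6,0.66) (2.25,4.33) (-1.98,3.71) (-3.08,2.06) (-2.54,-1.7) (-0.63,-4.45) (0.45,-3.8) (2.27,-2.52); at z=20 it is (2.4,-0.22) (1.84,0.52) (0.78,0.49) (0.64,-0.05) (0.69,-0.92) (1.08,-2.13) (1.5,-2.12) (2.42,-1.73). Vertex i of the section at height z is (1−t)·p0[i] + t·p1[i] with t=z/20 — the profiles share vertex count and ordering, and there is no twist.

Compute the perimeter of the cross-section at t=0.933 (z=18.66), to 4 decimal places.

Perimeter at t=0.933: 8.6423

Cross-section at t=0.933: each vertex is (1-t)·p0[i] + t·p1[i].
  v1: (1-0.933)·(2.6,0.66) + 0.933·(2.4,-0.22) = (2.4134,-0.1610)
  v2: (1-0.933)·(2.25,4.33) + 0.933·(1.84,0.52) = (1.8675,0.7753)
  v3: (1-0.933)·(-1.98,3.71) + 0.933·(0.78,0.49) = (0.5951,0.7057)
  v4: (1-0.933)·(-3.08,2.06) + 0.933·(0.64,-0.05) = (0.3908,0.0914)
  v5: (1-0.933)·(-2.54,-1.7) + 0.933·(0.69,-0.92) = (0.4736,-0.9723)
  v6: (1-0.933)·(-0.63,-4.45) + 0.933·(1.08,-2.13) = (0.9654,-2.2854)
  v7: (1-0.933)·(0.45,-3.8) + 0.933·(1.5,-2.12) = (1.4297,-2.2326)
  v8: (1-0.933)·(2.27,-2.52) + 0.933·(2.42,-1.73) = (2.4099,-1.7829)
Perimeter = Σ |v_{i+1} − v_i|:
  edge 1→2: √(-0.5459² + 0.9363²) = 1.0838 (running 1.0838)
  edge 2→3: √(-1.2724² + -0.0695²) = 1.2743 (running 2.3581)
  edge 3→4: √(-0.2043² + -0.6144²) = 0.6475 (running 3.0056)
  edge 4→5: √(0.0828² + -1.0636²) = 1.0669 (running 4.0724)
  edge 5→6: √(0.4918² + -1.3132²) = 1.4023 (running 5.4747)
  edge 6→7: √(0.4642² + 0.0529²) = 0.4672 (running 5.9419)
  edge 7→8: √(0.9803² + 0.4496²) = 1.0785 (running 7.0204)
  edge 8→1: √(0.0034² + 1.6219²) = 1.6219 (running 8.6423)
Perimeter = 8.6423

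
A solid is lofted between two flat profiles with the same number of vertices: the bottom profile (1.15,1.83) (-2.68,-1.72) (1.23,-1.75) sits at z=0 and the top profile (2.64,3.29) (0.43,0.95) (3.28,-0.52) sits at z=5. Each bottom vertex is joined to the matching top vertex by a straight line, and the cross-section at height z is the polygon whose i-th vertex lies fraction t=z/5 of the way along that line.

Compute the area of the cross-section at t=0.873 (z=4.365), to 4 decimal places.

Area at t=0.873: 5.2760

Cross-section at t=0.873: each vertex is (1-t)·p0[i] + t·p1[i].
  v1: (1-0.873)·(1.15,1.83) + 0.873·(2.64,3.29) = (2.4508,3.1046)
  v2: (1-0.873)·(-2.68,-1.72) + 0.873·(0.43,0.95) = (0.0350,0.6109)
  v3: (1-0.873)·(1.23,-1.75) + 0.873·(3.28,-0.52) = (3.0196,-0.6762)
Shoelace sum Σ(x_i·y_{i+1} − x_{i+1}·y_i):
  i=1: 2.4508·0.6109 − 0.0350·3.1046 = +1.3884 (running +1.3884)
  i=2: 0.0350·-0.6762 − 3.0196·0.6109 = -1.8684 (running -0.4800)
  i=3: 3.0196·3.1046 − 2.4508·-0.6762 = +11.0320 (running +10.5520)
Area = |Σ|/2 = |10.5520|/2 = 5.2760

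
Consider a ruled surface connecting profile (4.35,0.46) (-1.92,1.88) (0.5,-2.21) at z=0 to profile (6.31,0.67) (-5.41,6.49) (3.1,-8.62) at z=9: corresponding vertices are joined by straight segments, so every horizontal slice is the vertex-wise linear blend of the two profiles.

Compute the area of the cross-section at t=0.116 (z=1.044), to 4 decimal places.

Cross-section at t=0.116: each vertex is (1-t)·p0[i] + t·p1[i].
  v1: (1-0.116)·(4.35,0.46) + 0.116·(6.31,0.67) = (4.5774,0.4844)
  v2: (1-0.116)·(-1.92,1.88) + 0.116·(-5.41,6.49) = (-2.3248,2.4148)
  v3: (1-0.116)·(0.5,-2.21) + 0.116·(3.1,-8.62) = (0.8016,-2.9536)
Shoelace sum Σ(x_i·y_{i+1} − x_{i+1}·y_i):
  i=1: 4.5774·2.4148 − -2.3248·0.4844 = +12.1793 (running +12.1793)
  i=2: -2.3248·-2.9536 − 0.8016·2.4148 = +4.9309 (running +17.1102)
  i=3: 0.8016·0.4844 − 4.5774·-2.9536 = +13.9078 (running +31.0179)
Area = |Σ|/2 = |31.0179|/2 = 15.5090

Area at t=0.116: 15.5090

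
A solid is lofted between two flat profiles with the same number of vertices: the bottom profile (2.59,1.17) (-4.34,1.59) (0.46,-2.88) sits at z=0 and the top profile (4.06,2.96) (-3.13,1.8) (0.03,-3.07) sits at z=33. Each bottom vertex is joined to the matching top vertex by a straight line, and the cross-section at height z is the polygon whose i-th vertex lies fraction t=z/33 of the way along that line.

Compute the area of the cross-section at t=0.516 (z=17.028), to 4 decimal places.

Area at t=0.516: 17.2988

Cross-section at t=0.516: each vertex is (1-t)·p0[i] + t·p1[i].
  v1: (1-0.516)·(2.59,1.17) + 0.516·(4.06,2.96) = (3.3485,2.0936)
  v2: (1-0.516)·(-4.34,1.59) + 0.516·(-3.13,1.8) = (-3.7156,1.6984)
  v3: (1-0.516)·(0.46,-2.88) + 0.516·(0.03,-3.07) = (0.2381,-2.9780)
Shoelace sum Σ(x_i·y_{i+1} − x_{i+1}·y_i):
  i=1: 3.3485·1.6984 − -3.7156·2.0936 = +13.4662 (running +13.4662)
  i=2: -3.7156·-2.9780 − 0.2381·1.6984 = +10.6609 (running +24.1271)
  i=3: 0.2381·2.0936 − 3.3485·-2.9780 = +10.4706 (running +34.5977)
Area = |Σ|/2 = |34.5977|/2 = 17.2988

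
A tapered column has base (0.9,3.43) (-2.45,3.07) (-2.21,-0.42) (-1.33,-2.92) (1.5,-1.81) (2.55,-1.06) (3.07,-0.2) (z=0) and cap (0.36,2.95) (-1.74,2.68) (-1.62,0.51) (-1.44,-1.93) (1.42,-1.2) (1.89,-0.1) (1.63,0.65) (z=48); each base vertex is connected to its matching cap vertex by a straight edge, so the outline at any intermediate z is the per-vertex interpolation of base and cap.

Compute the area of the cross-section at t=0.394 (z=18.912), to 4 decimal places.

Cross-section at t=0.394: each vertex is (1-t)·p0[i] + t·p1[i].
  v1: (1-0.394)·(0.9,3.43) + 0.394·(0.36,2.95) = (0.6872,3.2409)
  v2: (1-0.394)·(-2.45,3.07) + 0.394·(-1.74,2.68) = (-2.1703,2.9163)
  v3: (1-0.394)·(-2.21,-0.42) + 0.394·(-1.62,0.51) = (-1.9775,-0.0536)
  v4: (1-0.394)·(-1.33,-2.92) + 0.394·(-1.44,-1.93) = (-1.3733,-2.5299)
  v5: (1-0.394)·(1.5,-1.81) + 0.394·(1.42,-1.2) = (1.4685,-1.5697)
  v6: (1-0.394)·(2.55,-1.06) + 0.394·(1.89,-0.1) = (2.2900,-0.6818)
  v7: (1-0.394)·(3.07,-0.2) + 0.394·(1.63,0.65) = (2.5026,0.1349)
Shoelace sum Σ(x_i·y_{i+1} − x_{i+1}·y_i):
  i=1: 0.6872·2.9163 − -2.1703·3.2409 = +9.0378 (running +9.0378)
  i=2: -2.1703·-0.0536 − -1.9775·2.9163 = +5.8835 (running +14.9212)
  i=3: -1.9775·-2.5299 − -1.3733·-0.0536 = +4.9295 (running +19.8507)
  i=4: -1.3733·-1.5697 − 1.4685·-2.5299 = +5.8708 (running +25.7216)
  i=5: 1.4685·-0.6818 − 2.2900·-1.5697 = +2.5933 (running +28.3149)
  i=6: 2.2900·0.1349 − 2.5026·-0.6818 = +2.0151 (running +30.3300)
  i=7: 2.5026·3.2409 − 0.6872·0.1349 = +8.0180 (running +38.3480)
Area = |Σ|/2 = |38.3480|/2 = 19.1740

Area at t=0.394: 19.1740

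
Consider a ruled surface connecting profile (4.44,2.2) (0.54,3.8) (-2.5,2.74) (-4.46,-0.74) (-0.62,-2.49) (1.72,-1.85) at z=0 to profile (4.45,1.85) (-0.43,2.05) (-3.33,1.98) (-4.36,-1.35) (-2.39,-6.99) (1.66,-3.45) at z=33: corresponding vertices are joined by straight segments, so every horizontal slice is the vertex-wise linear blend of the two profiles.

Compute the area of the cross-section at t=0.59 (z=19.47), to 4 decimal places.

Area at t=0.59: 41.9260

Cross-section at t=0.59: each vertex is (1-t)·p0[i] + t·p1[i].
  v1: (1-0.59)·(4.44,2.2) + 0.59·(4.45,1.85) = (4.4459,1.9935)
  v2: (1-0.59)·(0.54,3.8) + 0.59·(-0.43,2.05) = (-0.0323,2.7675)
  v3: (1-0.59)·(-2.5,2.74) + 0.59·(-3.33,1.98) = (-2.9897,2.2916)
  v4: (1-0.59)·(-4.46,-0.74) + 0.59·(-4.36,-1.35) = (-4.4010,-1.0999)
  v5: (1-0.59)·(-0.62,-2.49) + 0.59·(-2.39,-6.99) = (-1.6643,-5.1450)
  v6: (1-0.59)·(1.72,-1.85) + 0.59·(1.66,-3.45) = (1.6846,-2.7940)
Shoelace sum Σ(x_i·y_{i+1} − x_{i+1}·y_i):
  i=1: 4.4459·2.7675 − -0.0323·1.9935 = +12.3684 (running +12.3684)
  i=2: -0.0323·2.2916 − -2.9897·2.7675 = +8.2000 (running +20.5684)
  i=3: -2.9897·-1.0999 − -4.4010·2.2916 = +13.3737 (running +33.9421)
  i=4: -4.4010·-5.1450 − -1.6643·-1.0999 = +20.8126 (running +54.7547)
  i=5: -1.6643·-2.7940 − 1.6846·-5.1450 = +13.3173 (running +68.0720)
  i=6: 1.6846·1.9935 − 4.4459·-2.7940 = +15.7801 (running +83.8521)
Area = |Σ|/2 = |83.8521|/2 = 41.9260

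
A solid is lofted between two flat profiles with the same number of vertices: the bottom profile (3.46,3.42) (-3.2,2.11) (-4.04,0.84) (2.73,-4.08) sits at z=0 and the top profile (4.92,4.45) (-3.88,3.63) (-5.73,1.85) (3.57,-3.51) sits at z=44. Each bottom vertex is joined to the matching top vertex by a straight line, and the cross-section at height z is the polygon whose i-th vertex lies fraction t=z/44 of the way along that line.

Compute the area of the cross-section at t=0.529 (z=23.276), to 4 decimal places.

Cross-section at t=0.529: each vertex is (1-t)·p0[i] + t·p1[i].
  v1: (1-0.529)·(3.46,3.42) + 0.529·(4.92,4.45) = (4.2323,3.9649)
  v2: (1-0.529)·(-3.2,2.11) + 0.529·(-3.88,3.63) = (-3.5597,2.9141)
  v3: (1-0.529)·(-4.04,0.84) + 0.529·(-5.73,1.85) = (-4.9340,1.3743)
  v4: (1-0.529)·(2.73,-4.08) + 0.529·(3.57,-3.51) = (3.1744,-3.7785)
Shoelace sum Σ(x_i·y_{i+1} − x_{i+1}·y_i):
  i=1: 4.2323·2.9141 − -3.5597·3.9649 = +26.4472 (running +26.4472)
  i=2: -3.5597·1.3743 − -4.9340·2.9141 = +9.4860 (running +35.9332)
  i=3: -4.9340·-3.7785 − 3.1744·1.3743 = +14.2805 (running +50.2137)
  i=4: 3.1744·3.9649 − 4.2323·-3.7785 = +28.5777 (running +78.7914)
Area = |Σ|/2 = |78.7914|/2 = 39.3957

Area at t=0.529: 39.3957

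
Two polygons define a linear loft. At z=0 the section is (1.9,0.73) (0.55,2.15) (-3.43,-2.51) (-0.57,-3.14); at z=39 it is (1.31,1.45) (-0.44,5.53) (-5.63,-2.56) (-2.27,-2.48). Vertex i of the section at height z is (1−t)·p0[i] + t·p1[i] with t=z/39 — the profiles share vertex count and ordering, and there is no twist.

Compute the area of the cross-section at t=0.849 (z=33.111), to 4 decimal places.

Cross-section at t=0.849: each vertex is (1-t)·p0[i] + t·p1[i].
  v1: (1-0.849)·(1.9,0.73) + 0.849·(1.31,1.45) = (1.3991,1.3413)
  v2: (1-0.849)·(0.55,2.15) + 0.849·(-0.44,5.53) = (-0.2905,5.0196)
  v3: (1-0.849)·(-3.43,-2.51) + 0.849·(-5.63,-2.56) = (-5.2978,-2.5524)
  v4: (1-0.849)·(-0.57,-3.14) + 0.849·(-2.27,-2.48) = (-2.0133,-2.5797)
Shoelace sum Σ(x_i·y_{i+1} − x_{i+1}·y_i):
  i=1: 1.3991·5.0196 − -0.2905·1.3413 = +7.4126 (running +7.4126)
  i=2: -0.2905·-2.5524 − -5.2978·5.0196 = +27.3345 (running +34.7470)
  i=3: -5.2978·-2.5797 − -2.0133·-2.5524 = +8.5277 (running +43.2747)
  i=4: -2.0133·1.3413 − 1.3991·-2.5797 = +0.9088 (running +44.1835)
Area = |Σ|/2 = |44.1835|/2 = 22.0917

Area at t=0.849: 22.0917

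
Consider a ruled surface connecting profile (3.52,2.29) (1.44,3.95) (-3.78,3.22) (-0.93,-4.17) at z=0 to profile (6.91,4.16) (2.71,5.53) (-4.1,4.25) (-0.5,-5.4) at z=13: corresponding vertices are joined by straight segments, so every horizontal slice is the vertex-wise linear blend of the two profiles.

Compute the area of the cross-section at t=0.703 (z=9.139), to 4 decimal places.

Area at t=0.703: 50.5159

Cross-section at t=0.703: each vertex is (1-t)·p0[i] + t·p1[i].
  v1: (1-0.703)·(3.52,2.29) + 0.703·(6.91,4.16) = (5.9032,3.6046)
  v2: (1-0.703)·(1.44,3.95) + 0.703·(2.71,5.53) = (2.3328,5.0607)
  v3: (1-0.703)·(-3.78,3.22) + 0.703·(-4.1,4.25) = (-4.0050,3.9441)
  v4: (1-0.703)·(-0.93,-4.17) + 0.703·(-0.5,-5.4) = (-0.6277,-5.0347)
Shoelace sum Σ(x_i·y_{i+1} − x_{i+1}·y_i):
  i=1: 5.9032·5.0607 − 2.3328·3.6046 = +21.4655 (running +21.4655)
  i=2: 2.3328·3.9441 − -4.0050·5.0607 = +29.4689 (running +50.9344)
  i=3: -4.0050·-5.0347 − -0.6277·3.9441 = +22.6395 (running +73.5739)
  i=4: -0.6277·3.6046 − 5.9032·-5.0347 = +27.4580 (running +101.0319)
Area = |Σ|/2 = |101.0319|/2 = 50.5159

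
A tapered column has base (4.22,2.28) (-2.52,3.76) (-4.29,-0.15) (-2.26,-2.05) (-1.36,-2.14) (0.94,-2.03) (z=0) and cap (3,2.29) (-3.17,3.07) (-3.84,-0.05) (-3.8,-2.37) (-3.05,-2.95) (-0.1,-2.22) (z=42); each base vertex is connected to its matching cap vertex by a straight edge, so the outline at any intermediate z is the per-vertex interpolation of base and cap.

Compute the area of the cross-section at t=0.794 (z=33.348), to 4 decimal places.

Area at t=0.794: 28.0411

Cross-section at t=0.794: each vertex is (1-t)·p0[i] + t·p1[i].
  v1: (1-0.794)·(4.22,2.28) + 0.794·(3,2.29) = (3.2513,2.2879)
  v2: (1-0.794)·(-2.52,3.76) + 0.794·(-3.17,3.07) = (-3.0361,3.2121)
  v3: (1-0.794)·(-4.29,-0.15) + 0.794·(-3.84,-0.05) = (-3.9327,-0.0706)
  v4: (1-0.794)·(-2.26,-2.05) + 0.794·(-3.8,-2.37) = (-3.4828,-2.3041)
  v5: (1-0.794)·(-1.36,-2.14) + 0.794·(-3.05,-2.95) = (-2.7019,-2.7831)
  v6: (1-0.794)·(0.94,-2.03) + 0.794·(-0.1,-2.22) = (0.1142,-2.1809)
Shoelace sum Σ(x_i·y_{i+1} − x_{i+1}·y_i):
  i=1: 3.2513·3.2121 − -3.0361·2.2879 = +17.3901 (running +17.3901)
  i=2: -3.0361·-0.0706 − -3.9327·3.2121 = +12.8467 (running +30.2368)
  i=3: -3.9327·-2.3041 − -3.4828·-0.0706 = +8.8154 (running +39.0522)
  i=4: -3.4828·-2.7831 − -2.7019·-2.3041 = +3.4677 (running +42.5199)
  i=5: -2.7019·-2.1809 − 0.1142·-2.7831 = +6.2103 (running +48.7302)
  i=6: 0.1142·2.2879 − 3.2513·-2.1809 = +7.3520 (running +56.0823)
Area = |Σ|/2 = |56.0823|/2 = 28.0411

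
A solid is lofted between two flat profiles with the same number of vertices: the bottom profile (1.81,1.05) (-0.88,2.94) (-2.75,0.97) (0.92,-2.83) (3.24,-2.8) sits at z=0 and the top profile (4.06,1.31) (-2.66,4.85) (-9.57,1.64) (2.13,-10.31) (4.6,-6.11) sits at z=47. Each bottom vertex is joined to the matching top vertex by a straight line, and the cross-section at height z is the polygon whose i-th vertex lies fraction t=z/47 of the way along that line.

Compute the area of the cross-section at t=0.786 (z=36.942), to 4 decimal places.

Cross-section at t=0.786: each vertex is (1-t)·p0[i] + t·p1[i].
  v1: (1-0.786)·(1.81,1.05) + 0.786·(4.06,1.31) = (3.5785,1.2544)
  v2: (1-0.786)·(-0.88,2.94) + 0.786·(-2.66,4.85) = (-2.2791,4.4413)
  v3: (1-0.786)·(-2.75,0.97) + 0.786·(-9.57,1.64) = (-8.1105,1.4966)
  v4: (1-0.786)·(0.92,-2.83) + 0.786·(2.13,-10.31) = (1.8711,-8.7093)
  v5: (1-0.786)·(3.24,-2.8) + 0.786·(4.6,-6.11) = (4.3090,-5.4017)
Shoelace sum Σ(x_i·y_{i+1} − x_{i+1}·y_i):
  i=1: 3.5785·4.4413 − -2.2791·1.2544 = +18.7518 (running +18.7518)
  i=2: -2.2791·1.4966 − -8.1105·4.4413 = +32.6100 (running +51.3618)
  i=3: -8.1105·-8.7093 − 1.8711·1.4966 = +67.8365 (running +119.1984)
  i=4: 1.8711·-5.4017 − 4.3090·-8.7093 = +27.4211 (running +146.6195)
  i=5: 4.3090·1.2544 − 3.5785·-5.4017 = +24.7348 (running +171.3543)
Area = |Σ|/2 = |171.3543|/2 = 85.6772

Area at t=0.786: 85.6772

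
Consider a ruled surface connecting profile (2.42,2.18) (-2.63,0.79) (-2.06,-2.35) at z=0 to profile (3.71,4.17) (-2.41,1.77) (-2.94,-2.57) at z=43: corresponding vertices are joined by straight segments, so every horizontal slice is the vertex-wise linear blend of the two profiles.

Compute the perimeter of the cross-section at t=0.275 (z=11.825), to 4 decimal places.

Perimeter at t=0.275: 16.3016

Cross-section at t=0.275: each vertex is (1-t)·p0[i] + t·p1[i].
  v1: (1-0.275)·(2.42,2.18) + 0.275·(3.71,4.17) = (2.7748,2.7273)
  v2: (1-0.275)·(-2.63,0.79) + 0.275·(-2.41,1.77) = (-2.5695,1.0595)
  v3: (1-0.275)·(-2.06,-2.35) + 0.275·(-2.94,-2.57) = (-2.3020,-2.4105)
Perimeter = Σ |v_{i+1} − v_i|:
  edge 1→2: √(-5.3443² + -1.6678²) = 5.5984 (running 5.5984)
  edge 2→3: √(0.2675² + -3.4700²) = 3.4803 (running 9.0787)
  edge 3→1: √(5.0768² + 5.1378²) = 7.2229 (running 16.3016)
Perimeter = 16.3016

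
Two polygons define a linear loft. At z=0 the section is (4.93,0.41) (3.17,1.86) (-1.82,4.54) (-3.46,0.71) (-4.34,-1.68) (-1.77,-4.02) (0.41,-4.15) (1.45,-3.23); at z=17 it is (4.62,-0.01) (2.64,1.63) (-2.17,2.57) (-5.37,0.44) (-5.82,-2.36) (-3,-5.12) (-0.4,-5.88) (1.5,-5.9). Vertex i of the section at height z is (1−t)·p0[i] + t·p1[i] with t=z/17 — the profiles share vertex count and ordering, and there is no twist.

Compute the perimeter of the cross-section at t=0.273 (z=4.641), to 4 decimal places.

Perimeter at t=0.273: 27.1248

Cross-section at t=0.273: each vertex is (1-t)·p0[i] + t·p1[i].
  v1: (1-0.273)·(4.93,0.41) + 0.273·(4.62,-0.01) = (4.8454,0.2953)
  v2: (1-0.273)·(3.17,1.86) + 0.273·(2.64,1.63) = (3.0253,1.7972)
  v3: (1-0.273)·(-1.82,4.54) + 0.273·(-2.17,2.57) = (-1.9156,4.0022)
  v4: (1-0.273)·(-3.46,0.71) + 0.273·(-5.37,0.44) = (-3.9814,0.6363)
  v5: (1-0.273)·(-4.34,-1.68) + 0.273·(-5.82,-2.36) = (-4.7440,-1.8656)
  v6: (1-0.273)·(-1.77,-4.02) + 0.273·(-3,-5.12) = (-2.1058,-4.3203)
  v7: (1-0.273)·(0.41,-4.15) + 0.273·(-0.4,-5.88) = (0.1889,-4.6223)
  v8: (1-0.273)·(1.45,-3.23) + 0.273·(1.5,-5.9) = (1.4636,-3.9589)
Perimeter = Σ |v_{i+1} − v_i|:
  edge 1→2: √(-1.8201² + 1.5019²) = 2.3597 (running 2.3597)
  edge 2→3: √(-4.9409² + 2.2050²) = 5.4105 (running 7.7703)
  edge 3→4: √(-2.0659² + -3.3659²) = 3.9493 (running 11.7196)
  edge 4→5: √(-0.7626² + -2.5019²) = 2.6156 (running 14.3352)
  edge 5→6: √(2.6383² + -2.4547²) = 3.6036 (running 17.9387)
  edge 6→7: √(2.2947² + -0.3020²) = 2.3144 (running 20.2532)
  edge 7→8: √(1.2748² + 0.6634²) = 1.4371 (running 21.6902)
  edge 8→1: √(3.3817² + 4.2543²) = 5.4346 (running 27.1248)
Perimeter = 27.1248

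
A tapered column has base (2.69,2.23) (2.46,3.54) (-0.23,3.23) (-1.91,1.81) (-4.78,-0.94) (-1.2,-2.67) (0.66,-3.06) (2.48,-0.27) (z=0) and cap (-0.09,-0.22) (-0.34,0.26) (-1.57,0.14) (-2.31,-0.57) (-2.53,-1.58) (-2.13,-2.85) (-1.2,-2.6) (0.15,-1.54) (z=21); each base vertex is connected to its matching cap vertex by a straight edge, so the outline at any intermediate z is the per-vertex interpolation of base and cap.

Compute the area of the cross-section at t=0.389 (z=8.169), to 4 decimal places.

Area at t=0.389: 18.3970

Cross-section at t=0.389: each vertex is (1-t)·p0[i] + t·p1[i].
  v1: (1-0.389)·(2.69,2.23) + 0.389·(-0.09,-0.22) = (1.6086,1.2770)
  v2: (1-0.389)·(2.46,3.54) + 0.389·(-0.34,0.26) = (1.3708,2.2641)
  v3: (1-0.389)·(-0.23,3.23) + 0.389·(-1.57,0.14) = (-0.7513,2.0280)
  v4: (1-0.389)·(-1.91,1.81) + 0.389·(-2.31,-0.57) = (-2.0656,0.8842)
  v5: (1-0.389)·(-4.78,-0.94) + 0.389·(-2.53,-1.58) = (-3.9047,-1.1890)
  v6: (1-0.389)·(-1.2,-2.67) + 0.389·(-2.13,-2.85) = (-1.5618,-2.7400)
  v7: (1-0.389)·(0.66,-3.06) + 0.389·(-1.2,-2.6) = (-0.0635,-2.8811)
  v8: (1-0.389)·(2.48,-0.27) + 0.389·(0.15,-1.54) = (1.5736,-0.7640)
Shoelace sum Σ(x_i·y_{i+1} − x_{i+1}·y_i):
  i=1: 1.6086·2.2641 − 1.3708·1.2770 = +1.8915 (running +1.8915)
  i=2: 1.3708·2.0280 − -0.7513·2.2641 = +4.4809 (running +6.3724)
  i=3: -0.7513·0.8842 − -2.0656·2.0280 = +3.5248 (running +9.8972)
  i=4: -2.0656·-1.1890 − -3.9047·0.8842 = +5.9084 (running +15.8056)
  i=5: -3.9047·-2.7400 − -1.5618·-1.1890 = +8.8422 (running +24.6478)
  i=6: -1.5618·-2.8811 − -0.0635·-2.7400 = +4.3255 (running +28.9732)
  i=7: -0.0635·-0.7640 − 1.5736·-2.8811 = +4.5823 (running +33.5555)
  i=8: 1.5736·1.2770 − 1.6086·-0.7640 = +3.2385 (running +36.7940)
Area = |Σ|/2 = |36.7940|/2 = 18.3970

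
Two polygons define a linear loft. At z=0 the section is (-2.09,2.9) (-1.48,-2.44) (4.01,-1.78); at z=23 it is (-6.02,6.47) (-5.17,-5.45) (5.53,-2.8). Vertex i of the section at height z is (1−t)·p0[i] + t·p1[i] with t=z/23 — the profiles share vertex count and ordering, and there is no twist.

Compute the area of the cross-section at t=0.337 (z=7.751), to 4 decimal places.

Cross-section at t=0.337: each vertex is (1-t)·p0[i] + t·p1[i].
  v1: (1-0.337)·(-2.09,2.9) + 0.337·(-6.02,6.47) = (-3.4144,4.1031)
  v2: (1-0.337)·(-1.48,-2.44) + 0.337·(-5.17,-5.45) = (-2.7235,-3.4544)
  v3: (1-0.337)·(4.01,-1.78) + 0.337·(5.53,-2.8) = (4.5222,-2.1237)
Shoelace sum Σ(x_i·y_{i+1} − x_{i+1}·y_i):
  i=1: -3.4144·-3.4544 − -2.7235·4.1031 = +22.9695 (running +22.9695)
  i=2: -2.7235·-2.1237 − 4.5222·-3.4544 = +21.4056 (running +44.3751)
  i=3: 4.5222·4.1031 − -3.4144·-2.1237 = +11.3038 (running +55.6789)
Area = |Σ|/2 = |55.6789|/2 = 27.8395

Area at t=0.337: 27.8395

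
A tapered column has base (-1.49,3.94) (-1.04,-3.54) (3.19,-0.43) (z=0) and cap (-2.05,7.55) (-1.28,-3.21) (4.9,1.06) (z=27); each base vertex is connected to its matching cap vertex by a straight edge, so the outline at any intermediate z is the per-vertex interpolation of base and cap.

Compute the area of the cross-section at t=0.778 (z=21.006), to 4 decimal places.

Cross-section at t=0.778: each vertex is (1-t)·p0[i] + t·p1[i].
  v1: (1-0.778)·(-1.49,3.94) + 0.778·(-2.05,7.55) = (-1.9257,6.7486)
  v2: (1-0.778)·(-1.04,-3.54) + 0.778·(-1.28,-3.21) = (-1.2267,-3.2833)
  v3: (1-0.778)·(3.19,-0.43) + 0.778·(4.9,1.06) = (4.5204,0.7292)
Shoelace sum Σ(x_i·y_{i+1} − x_{i+1}·y_i):
  i=1: -1.9257·-3.2833 − -1.2267·6.7486 = +14.6011 (running +14.6011)
  i=2: -1.2267·0.7292 − 4.5204·-3.2833 = +13.9470 (running +28.5482)
  i=3: 4.5204·6.7486 − -1.9257·0.7292 = +31.9104 (running +60.4586)
Area = |Σ|/2 = |60.4586|/2 = 30.2293

Area at t=0.778: 30.2293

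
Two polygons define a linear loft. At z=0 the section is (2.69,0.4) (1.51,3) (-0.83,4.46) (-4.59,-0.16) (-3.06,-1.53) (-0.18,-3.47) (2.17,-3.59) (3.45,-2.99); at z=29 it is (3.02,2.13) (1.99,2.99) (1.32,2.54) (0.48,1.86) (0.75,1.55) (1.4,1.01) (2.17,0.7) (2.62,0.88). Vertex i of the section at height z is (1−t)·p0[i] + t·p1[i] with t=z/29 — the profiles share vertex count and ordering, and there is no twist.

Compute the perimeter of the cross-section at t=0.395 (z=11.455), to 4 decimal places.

Perimeter at t=0.395: 17.2447

Cross-section at t=0.395: each vertex is (1-t)·p0[i] + t·p1[i].
  v1: (1-0.395)·(2.69,0.4) + 0.395·(3.02,2.13) = (2.8203,1.0834)
  v2: (1-0.395)·(1.51,3) + 0.395·(1.99,2.99) = (1.6996,2.9961)
  v3: (1-0.395)·(-0.83,4.46) + 0.395·(1.32,2.54) = (0.0193,3.7016)
  v4: (1-0.395)·(-4.59,-0.16) + 0.395·(0.48,1.86) = (-2.5873,0.6379)
  v5: (1-0.395)·(-3.06,-1.53) + 0.395·(0.75,1.55) = (-1.5551,-0.3134)
  v6: (1-0.395)·(-0.18,-3.47) + 0.395·(1.4,1.01) = (0.4441,-1.7004)
  v7: (1-0.395)·(2.17,-3.59) + 0.395·(2.17,0.7) = (2.1700,-1.8954)
  v8: (1-0.395)·(3.45,-2.99) + 0.395·(2.62,0.88) = (3.1222,-1.4613)
Perimeter = Σ |v_{i+1} − v_i|:
  edge 1→2: √(-1.1207² + 1.9127²) = 2.2169 (running 2.2169)
  edge 2→3: √(-1.6803² + 0.7055²) = 1.8225 (running 4.0393)
  edge 3→4: √(-2.6066² + -3.0637²) = 4.0225 (running 8.0618)
  edge 4→5: √(1.0323² + -0.9513²) = 1.4038 (running 9.4656)
  edge 5→6: √(1.9991² + -1.3870²) = 2.4332 (running 11.8988)
  edge 6→7: √(1.7259² + -0.1950²) = 1.7369 (running 13.6357)
  edge 7→8: √(0.9522² + 0.4341²) = 1.0464 (running 14.6821)
  edge 8→1: √(-0.3018² + 2.5447²) = 2.5625 (running 17.2447)
Perimeter = 17.2447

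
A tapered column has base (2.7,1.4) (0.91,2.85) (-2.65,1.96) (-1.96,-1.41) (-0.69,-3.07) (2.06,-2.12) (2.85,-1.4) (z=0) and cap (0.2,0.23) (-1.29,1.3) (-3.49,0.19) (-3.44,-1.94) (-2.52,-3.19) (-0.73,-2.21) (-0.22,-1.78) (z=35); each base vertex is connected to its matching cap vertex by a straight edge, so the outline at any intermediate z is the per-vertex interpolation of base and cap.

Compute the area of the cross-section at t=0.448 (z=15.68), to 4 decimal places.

Cross-section at t=0.448: each vertex is (1-t)·p0[i] + t·p1[i].
  v1: (1-0.448)·(2.7,1.4) + 0.448·(0.2,0.23) = (1.5800,0.8758)
  v2: (1-0.448)·(0.91,2.85) + 0.448·(-1.29,1.3) = (-0.0756,2.1556)
  v3: (1-0.448)·(-2.65,1.96) + 0.448·(-3.49,0.19) = (-3.0263,1.1670)
  v4: (1-0.448)·(-1.96,-1.41) + 0.448·(-3.44,-1.94) = (-2.6230,-1.6474)
  v5: (1-0.448)·(-0.69,-3.07) + 0.448·(-2.52,-3.19) = (-1.5098,-3.1238)
  v6: (1-0.448)·(2.06,-2.12) + 0.448·(-0.73,-2.21) = (0.8101,-2.1603)
  v7: (1-0.448)·(2.85,-1.4) + 0.448·(-0.22,-1.78) = (1.4746,-1.5702)
Shoelace sum Σ(x_i·y_{i+1} − x_{i+1}·y_i):
  i=1: 1.5800·2.1556 − -0.0756·0.8758 = +3.4721 (running +3.4721)
  i=2: -0.0756·1.1670 − -3.0263·2.1556 = +6.4353 (running +9.9074)
  i=3: -3.0263·-1.6474 − -2.6230·1.1670 = +8.0469 (running +17.9542)
  i=4: -2.6230·-3.1238 − -1.5098·-1.6474 = +5.7064 (running +23.6606)
  i=5: -1.5098·-2.1603 − 0.8101·-3.1238 = +5.7922 (running +29.4529)
  i=6: 0.8101·-1.5702 − 1.4746·-2.1603 = +1.9137 (running +31.3665)
  i=7: 1.4746·0.8758 − 1.5800·-1.5702 = +3.7725 (running +35.1391)
Area = |Σ|/2 = |35.1391|/2 = 17.5695

Area at t=0.448: 17.5695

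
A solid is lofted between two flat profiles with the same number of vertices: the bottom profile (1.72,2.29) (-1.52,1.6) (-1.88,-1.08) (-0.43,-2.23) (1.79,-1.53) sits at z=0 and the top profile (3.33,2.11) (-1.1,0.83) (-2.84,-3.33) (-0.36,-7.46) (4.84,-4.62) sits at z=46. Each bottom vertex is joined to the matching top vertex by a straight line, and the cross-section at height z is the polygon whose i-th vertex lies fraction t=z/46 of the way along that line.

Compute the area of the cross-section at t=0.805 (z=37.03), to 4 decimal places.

Area at t=0.805: 38.7887

Cross-section at t=0.805: each vertex is (1-t)·p0[i] + t·p1[i].
  v1: (1-0.805)·(1.72,2.29) + 0.805·(3.33,2.11) = (3.0161,2.1451)
  v2: (1-0.805)·(-1.52,1.6) + 0.805·(-1.1,0.83) = (-1.1819,0.9801)
  v3: (1-0.805)·(-1.88,-1.08) + 0.805·(-2.84,-3.33) = (-2.6528,-2.8913)
  v4: (1-0.805)·(-0.43,-2.23) + 0.805·(-0.36,-7.46) = (-0.3736,-6.4402)
  v5: (1-0.805)·(1.79,-1.53) + 0.805·(4.84,-4.62) = (4.2453,-4.0175)
Shoelace sum Σ(x_i·y_{i+1} − x_{i+1}·y_i):
  i=1: 3.0161·0.9801 − -1.1819·2.1451 = +5.4915 (running +5.4915)
  i=2: -1.1819·-2.8913 − -2.6528·0.9801 = +6.0173 (running +11.5088)
  i=3: -2.6528·-6.4402 − -0.3736·-2.8913 = +16.0041 (running +27.5129)
  i=4: -0.3736·-4.0175 − 4.2453·-6.4402 = +28.8412 (running +56.3541)
  i=5: 4.2453·2.1451 − 3.0161·-4.0175 = +21.2233 (running +77.5774)
Area = |Σ|/2 = |77.5774|/2 = 38.7887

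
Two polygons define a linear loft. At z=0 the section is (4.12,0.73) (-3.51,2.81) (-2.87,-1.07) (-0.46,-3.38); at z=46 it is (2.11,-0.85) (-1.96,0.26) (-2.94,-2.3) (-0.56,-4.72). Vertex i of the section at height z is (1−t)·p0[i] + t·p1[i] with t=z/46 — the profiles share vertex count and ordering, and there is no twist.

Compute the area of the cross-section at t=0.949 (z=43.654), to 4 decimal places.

Area at t=0.949: 14.0690

Cross-section at t=0.949: each vertex is (1-t)·p0[i] + t·p1[i].
  v1: (1-0.949)·(4.12,0.73) + 0.949·(2.11,-0.85) = (2.2125,-0.7694)
  v2: (1-0.949)·(-3.51,2.81) + 0.949·(-1.96,0.26) = (-2.0391,0.3901)
  v3: (1-0.949)·(-2.87,-1.07) + 0.949·(-2.94,-2.3) = (-2.9364,-2.2373)
  v4: (1-0.949)·(-0.46,-3.38) + 0.949·(-0.56,-4.72) = (-0.5549,-4.6517)
Shoelace sum Σ(x_i·y_{i+1} − x_{i+1}·y_i):
  i=1: 2.2125·0.3901 − -2.0391·-0.7694 = -0.7059 (running -0.7059)
  i=2: -2.0391·-2.2373 − -2.9364·0.3901 = +5.7073 (running +5.0014)
  i=3: -2.9364·-4.6517 − -0.5549·-2.2373 = +12.4178 (running +17.4192)
  i=4: -0.5549·-0.7694 − 2.2125·-4.6517 = +10.7188 (running +28.1380)
Area = |Σ|/2 = |28.1380|/2 = 14.0690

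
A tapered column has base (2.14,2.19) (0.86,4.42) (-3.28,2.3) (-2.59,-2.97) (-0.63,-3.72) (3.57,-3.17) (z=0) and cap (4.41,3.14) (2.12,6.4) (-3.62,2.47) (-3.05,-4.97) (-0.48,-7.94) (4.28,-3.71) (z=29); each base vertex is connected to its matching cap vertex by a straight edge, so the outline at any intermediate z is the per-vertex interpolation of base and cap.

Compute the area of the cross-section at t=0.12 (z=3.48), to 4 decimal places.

Cross-section at t=0.12: each vertex is (1-t)·p0[i] + t·p1[i].
  v1: (1-0.12)·(2.14,2.19) + 0.12·(4.41,3.14) = (2.4124,2.3040)
  v2: (1-0.12)·(0.86,4.42) + 0.12·(2.12,6.4) = (1.0112,4.6576)
  v3: (1-0.12)·(-3.28,2.3) + 0.12·(-3.62,2.47) = (-3.3208,2.3204)
  v4: (1-0.12)·(-2.59,-2.97) + 0.12·(-3.05,-4.97) = (-2.6452,-3.2100)
  v5: (1-0.12)·(-0.63,-3.72) + 0.12·(-0.48,-7.94) = (-0.6120,-4.2264)
  v6: (1-0.12)·(3.57,-3.17) + 0.12·(4.28,-3.71) = (3.6552,-3.2348)
Shoelace sum Σ(x_i·y_{i+1} − x_{i+1}·y_i):
  i=1: 2.4124·4.6576 − 1.0112·2.3040 = +8.9062 (running +8.9062)
  i=2: 1.0112·2.3204 − -3.3208·4.6576 = +17.8133 (running +26.7195)
  i=3: -3.3208·-3.2100 − -2.6452·2.3204 = +16.7977 (running +43.5172)
  i=4: -2.6452·-4.2264 − -0.6120·-3.2100 = +9.2152 (running +52.7324)
  i=5: -0.6120·-3.2348 − 3.6552·-4.2264 = +17.4280 (running +70.1604)
  i=6: 3.6552·2.3040 − 2.4124·-3.2348 = +16.2252 (running +86.3856)
Area = |Σ|/2 = |86.3856|/2 = 43.1928

Area at t=0.12: 43.1928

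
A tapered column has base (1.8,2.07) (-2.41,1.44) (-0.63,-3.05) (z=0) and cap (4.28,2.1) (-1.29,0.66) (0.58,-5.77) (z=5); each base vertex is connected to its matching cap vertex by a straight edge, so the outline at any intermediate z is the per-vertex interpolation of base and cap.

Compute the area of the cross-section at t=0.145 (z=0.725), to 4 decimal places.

Area at t=0.145: 11.1841

Cross-section at t=0.145: each vertex is (1-t)·p0[i] + t·p1[i].
  v1: (1-0.145)·(1.8,2.07) + 0.145·(4.28,2.1) = (2.1596,2.0743)
  v2: (1-0.145)·(-2.41,1.44) + 0.145·(-1.29,0.66) = (-2.2476,1.3269)
  v3: (1-0.145)·(-0.63,-3.05) + 0.145·(0.58,-5.77) = (-0.4545,-3.4444)
Shoelace sum Σ(x_i·y_{i+1} − x_{i+1}·y_i):
  i=1: 2.1596·1.3269 − -2.2476·2.0743 = +7.5279 (running +7.5279)
  i=2: -2.2476·-3.4444 − -0.4545·1.3269 = +8.3448 (running +15.8727)
  i=3: -0.4545·2.0743 − 2.1596·-3.4444 = +6.4956 (running +22.3683)
Area = |Σ|/2 = |22.3683|/2 = 11.1841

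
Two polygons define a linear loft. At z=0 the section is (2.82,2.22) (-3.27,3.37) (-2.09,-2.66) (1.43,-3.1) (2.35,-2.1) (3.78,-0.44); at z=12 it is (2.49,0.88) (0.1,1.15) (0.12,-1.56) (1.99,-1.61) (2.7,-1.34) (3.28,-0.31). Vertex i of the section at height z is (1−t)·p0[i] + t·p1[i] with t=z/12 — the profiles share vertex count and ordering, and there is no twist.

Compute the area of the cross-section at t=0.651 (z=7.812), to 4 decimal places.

Area at t=0.651: 13.7532

Cross-section at t=0.651: each vertex is (1-t)·p0[i] + t·p1[i].
  v1: (1-0.651)·(2.82,2.22) + 0.651·(2.49,0.88) = (2.6052,1.3477)
  v2: (1-0.651)·(-3.27,3.37) + 0.651·(0.1,1.15) = (-1.0761,1.9248)
  v3: (1-0.651)·(-2.09,-2.66) + 0.651·(0.12,-1.56) = (-0.6513,-1.9439)
  v4: (1-0.651)·(1.43,-3.1) + 0.651·(1.99,-1.61) = (1.7946,-2.1300)
  v5: (1-0.651)·(2.35,-2.1) + 0.651·(2.7,-1.34) = (2.5779,-1.6052)
  v6: (1-0.651)·(3.78,-0.44) + 0.651·(3.28,-0.31) = (3.4545,-0.3554)
Shoelace sum Σ(x_i·y_{i+1} − x_{i+1}·y_i):
  i=1: 2.6052·1.9248 − -1.0761·1.3477 = +6.4646 (running +6.4646)
  i=2: -1.0761·-1.9439 − -0.6513·1.9248 = +3.3455 (running +9.8101)
  i=3: -0.6513·-2.1300 − 1.7946·-1.9439 = +4.8757 (running +14.6858)
  i=4: 1.7946·-1.6052 − 2.5779·-2.1300 = +2.6101 (running +17.2960)
  i=5: 2.5779·-0.3554 − 3.4545·-1.6052 = +4.6292 (running +21.9252)
  i=6: 3.4545·1.3477 − 2.6052·-0.3554 = +5.5813 (running +27.5065)
Area = |Σ|/2 = |27.5065|/2 = 13.7532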